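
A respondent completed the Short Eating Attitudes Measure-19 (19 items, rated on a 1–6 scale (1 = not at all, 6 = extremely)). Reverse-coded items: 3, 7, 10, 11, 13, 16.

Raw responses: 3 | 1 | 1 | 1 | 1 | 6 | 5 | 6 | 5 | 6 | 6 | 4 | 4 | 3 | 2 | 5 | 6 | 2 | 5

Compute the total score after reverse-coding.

Reverse-coded items (reversed = (1+6) − raw = 7 − raw):
  item 3: 7 − 1 = 6
  item 7: 7 − 5 = 2
  item 10: 7 − 6 = 1
  item 11: 7 − 6 = 1
  item 13: 7 − 4 = 3
  item 16: 7 − 5 = 2
After reverse-coding: 3, 1, 6, 1, 1, 6, 2, 6, 5, 1, 1, 4, 3, 3, 2, 2, 6, 2, 5
Total = 3 + 1 + 6 + 1 + 1 + 6 + 2 + 6 + 5 + 1 + 1 + 4 + 3 + 3 + 2 + 2 + 6 + 2 + 5 = 60

60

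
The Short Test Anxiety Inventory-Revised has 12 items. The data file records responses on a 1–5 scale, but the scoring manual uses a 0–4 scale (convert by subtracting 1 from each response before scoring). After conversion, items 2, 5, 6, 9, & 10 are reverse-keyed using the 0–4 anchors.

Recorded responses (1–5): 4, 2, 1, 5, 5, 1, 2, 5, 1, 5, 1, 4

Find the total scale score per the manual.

Convert to 0–4: 3, 1, 0, 4, 4, 0, 1, 4, 0, 4, 0, 3
Reverse-coded (on a 0–4 scale, reversed = 4 − raw):
  item 2: 4 − 1 = 3
  item 5: 4 − 4 = 0
  item 6: 4 − 0 = 4
  item 9: 4 − 0 = 4
  item 10: 4 − 4 = 0
Scored: 3, 3, 0, 4, 0, 4, 1, 4, 4, 0, 0, 3
Total = 26

26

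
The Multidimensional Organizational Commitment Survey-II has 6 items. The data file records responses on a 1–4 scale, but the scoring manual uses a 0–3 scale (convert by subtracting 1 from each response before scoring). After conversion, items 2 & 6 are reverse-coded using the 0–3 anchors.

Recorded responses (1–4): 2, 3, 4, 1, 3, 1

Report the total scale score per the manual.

Convert to 0–3: 1, 2, 3, 0, 2, 0
Reverse-coded (on a 0–3 scale, reversed = 3 − raw):
  item 2: 3 − 2 = 1
  item 6: 3 − 0 = 3
Scored: 1, 1, 3, 0, 2, 3
Total = 10

10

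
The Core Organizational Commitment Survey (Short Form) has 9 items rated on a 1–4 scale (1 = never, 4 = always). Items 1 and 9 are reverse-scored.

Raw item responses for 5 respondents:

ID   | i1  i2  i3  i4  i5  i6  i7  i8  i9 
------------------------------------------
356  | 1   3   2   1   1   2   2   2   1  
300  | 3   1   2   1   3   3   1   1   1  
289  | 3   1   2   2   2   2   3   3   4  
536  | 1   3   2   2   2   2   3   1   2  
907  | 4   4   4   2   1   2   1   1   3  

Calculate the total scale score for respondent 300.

Respondent 300 raw: 3, 1, 2, 1, 3, 3, 1, 1, 1.
Reverse-coded (reversed = (1+4) − raw = 5 − raw):
  item 1: 5 − 3 = 2
  item 2: 1
  item 3: 2
  item 4: 1
  item 5: 3
  item 6: 3
  item 7: 1
  item 8: 1
  item 9: 5 − 1 = 4
Sum = 2 + 1 + 2 + 1 + 3 + 3 + 1 + 1 + 4 = 18

18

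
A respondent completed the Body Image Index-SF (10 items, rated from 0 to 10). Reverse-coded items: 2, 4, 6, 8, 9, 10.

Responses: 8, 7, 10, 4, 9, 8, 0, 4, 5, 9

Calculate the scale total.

Raw sum = 64. Reverse-coded items: 2, 4, 6, 8, 9, 10; their raw sum = 37.
Each reversal replaces raw with 10 − raw, changing the total by 10 − 2·raw per item.
Total = 64 + 6·10 − 2·37 = 64 + 60 − 74 = 50

50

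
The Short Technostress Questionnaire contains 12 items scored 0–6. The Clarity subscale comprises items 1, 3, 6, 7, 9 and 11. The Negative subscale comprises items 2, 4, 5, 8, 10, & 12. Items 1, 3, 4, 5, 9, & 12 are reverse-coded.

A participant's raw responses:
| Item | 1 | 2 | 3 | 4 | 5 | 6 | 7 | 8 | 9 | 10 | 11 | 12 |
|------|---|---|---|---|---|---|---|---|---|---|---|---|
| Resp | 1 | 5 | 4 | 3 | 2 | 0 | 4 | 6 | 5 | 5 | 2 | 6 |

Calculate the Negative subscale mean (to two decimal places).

3.83

Negative items: 2, 4, 5, 8, 10, 12.
Of these, items 4, 5 and 12 are reverse-coded; reverse-coded value = 6 − response.
  item 2: 5
  item 4: 6 − 3 = 3
  item 5: 6 − 2 = 4
  item 8: 6
  item 10: 5
  item 12: 6 − 6 = 0
Sum = 5 + 3 + 4 + 6 + 5 + 0 = 23
Mean = 23 / 6 = 3.83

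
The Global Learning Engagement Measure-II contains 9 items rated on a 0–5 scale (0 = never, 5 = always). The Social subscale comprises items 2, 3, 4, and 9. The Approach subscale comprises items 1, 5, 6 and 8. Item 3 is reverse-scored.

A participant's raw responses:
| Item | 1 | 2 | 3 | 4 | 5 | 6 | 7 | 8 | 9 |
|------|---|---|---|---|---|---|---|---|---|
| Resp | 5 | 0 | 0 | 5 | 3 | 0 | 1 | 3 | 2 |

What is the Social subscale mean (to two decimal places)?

3.00

Social items: 2, 3, 4, 9.
Of these, item 3 is reverse-scored; reverse-coded value = 5 − response.
  item 2: 0
  item 3: 5 − 0 = 5
  item 4: 5
  item 9: 2
Sum = 0 + 5 + 5 + 2 = 12
Mean = 12 / 4 = 3.00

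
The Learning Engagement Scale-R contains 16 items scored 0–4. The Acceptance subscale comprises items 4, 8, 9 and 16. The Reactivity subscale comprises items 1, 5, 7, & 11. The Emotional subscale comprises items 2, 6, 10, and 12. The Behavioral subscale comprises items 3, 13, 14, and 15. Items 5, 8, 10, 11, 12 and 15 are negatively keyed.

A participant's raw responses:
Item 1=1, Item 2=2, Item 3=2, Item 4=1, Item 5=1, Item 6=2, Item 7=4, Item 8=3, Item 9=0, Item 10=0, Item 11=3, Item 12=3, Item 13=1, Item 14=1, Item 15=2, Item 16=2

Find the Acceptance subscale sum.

4

Acceptance items: 4, 8, 9, 16.
Of these, item 8 is negatively keyed; reversed = (0+4) − raw = 4 − raw.
  item 4: 1
  item 8: 4 − 3 = 1
  item 9: 0
  item 16: 2
Sum = 1 + 1 + 0 + 2 = 4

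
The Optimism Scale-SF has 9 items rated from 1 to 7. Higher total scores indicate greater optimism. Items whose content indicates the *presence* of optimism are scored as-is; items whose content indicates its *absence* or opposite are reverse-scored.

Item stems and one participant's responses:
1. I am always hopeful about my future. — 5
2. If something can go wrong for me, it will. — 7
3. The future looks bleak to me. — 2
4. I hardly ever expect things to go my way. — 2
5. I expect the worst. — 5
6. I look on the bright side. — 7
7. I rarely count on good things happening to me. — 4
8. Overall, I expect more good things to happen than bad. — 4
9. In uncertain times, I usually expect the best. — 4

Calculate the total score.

40

Items 2, 3, 4, 5, 7 describe the absence/opposite of optimism → reverse-score.
reverse-coded value = 8 − response.
  item 1: 5
  item 2: 8 − 7 = 1
  item 3: 8 − 2 = 6
  item 4: 8 − 2 = 6
  item 5: 8 − 5 = 3
  item 6: 7
  item 7: 8 − 4 = 4
  item 8: 4
  item 9: 4
Total = 5 + 1 + 6 + 6 + 3 + 7 + 4 + 4 + 4 = 40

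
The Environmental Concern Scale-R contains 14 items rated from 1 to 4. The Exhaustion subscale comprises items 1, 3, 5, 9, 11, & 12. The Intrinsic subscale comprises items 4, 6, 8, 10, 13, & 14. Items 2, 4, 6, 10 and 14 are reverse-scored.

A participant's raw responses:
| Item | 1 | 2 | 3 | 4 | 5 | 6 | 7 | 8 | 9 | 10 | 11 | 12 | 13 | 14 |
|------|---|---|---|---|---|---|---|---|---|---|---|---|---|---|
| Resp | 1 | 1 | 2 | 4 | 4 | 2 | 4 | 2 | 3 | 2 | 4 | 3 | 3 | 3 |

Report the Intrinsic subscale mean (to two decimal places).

Intrinsic items: 4, 6, 8, 10, 13, 14.
Of these, items 4, 6, 10, and 14 are reverse-scored; reversed = (1+4) − raw = 5 − raw.
  item 4: 5 − 4 = 1
  item 6: 5 − 2 = 3
  item 8: 2
  item 10: 5 − 2 = 3
  item 13: 3
  item 14: 5 − 3 = 2
Sum = 1 + 3 + 2 + 3 + 3 + 2 = 14
Mean = 14 / 6 = 2.33

2.33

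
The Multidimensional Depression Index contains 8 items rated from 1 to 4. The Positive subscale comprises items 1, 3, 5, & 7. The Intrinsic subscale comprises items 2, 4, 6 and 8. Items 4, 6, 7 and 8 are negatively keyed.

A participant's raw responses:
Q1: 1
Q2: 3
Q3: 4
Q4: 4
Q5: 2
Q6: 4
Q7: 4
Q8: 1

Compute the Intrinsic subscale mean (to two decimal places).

2.25

Intrinsic items: 2, 4, 6, 8.
Of these, items 4, 6, and 8 are negatively keyed; on a 1–4 scale, reversed = 5 − raw.
  item 2: 3
  item 4: 5 − 4 = 1
  item 6: 5 − 4 = 1
  item 8: 5 − 1 = 4
Sum = 3 + 1 + 1 + 4 = 9
Mean = 9 / 4 = 2.25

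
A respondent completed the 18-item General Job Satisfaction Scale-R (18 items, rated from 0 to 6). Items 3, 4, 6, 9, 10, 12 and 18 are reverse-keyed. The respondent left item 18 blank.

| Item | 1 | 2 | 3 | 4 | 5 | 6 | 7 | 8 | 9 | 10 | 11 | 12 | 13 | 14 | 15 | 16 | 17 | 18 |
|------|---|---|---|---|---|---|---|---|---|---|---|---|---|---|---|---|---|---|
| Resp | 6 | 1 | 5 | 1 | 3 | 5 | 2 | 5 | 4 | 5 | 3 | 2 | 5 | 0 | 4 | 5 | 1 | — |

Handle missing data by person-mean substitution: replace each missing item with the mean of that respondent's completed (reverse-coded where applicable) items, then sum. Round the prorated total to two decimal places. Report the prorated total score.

Reverse-coded (reverse-coded value = 6 − response):
  item 3: 6 − 5 = 1
  item 4: 6 − 1 = 5
  item 6: 6 − 5 = 1
  item 9: 6 − 4 = 2
  item 10: 6 − 5 = 1
  item 12: 6 − 2 = 4
Completed scored items (17 of 18): 6, 1, 1, 5, 3, 1, 2, 5, 2, 1, 3, 4, 5, 0, 4, 5, 1; sum = 49.
Person mean = 49 / 17 ≈ 2.8824
Prorated total = (49 / 17) × 18 = 51.88 (to 2 dp)

51.88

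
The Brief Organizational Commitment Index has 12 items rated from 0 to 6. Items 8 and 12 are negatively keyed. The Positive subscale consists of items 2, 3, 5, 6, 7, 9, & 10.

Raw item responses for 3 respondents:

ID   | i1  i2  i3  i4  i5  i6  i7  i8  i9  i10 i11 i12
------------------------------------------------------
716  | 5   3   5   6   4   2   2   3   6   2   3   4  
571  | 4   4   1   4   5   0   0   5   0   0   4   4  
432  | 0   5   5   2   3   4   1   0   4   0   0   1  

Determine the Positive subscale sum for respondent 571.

10

Respondent 571 raw: 4, 4, 1, 4, 5, 0, 0, 5, 0, 0, 4, 4.
Positive items: 2, 3, 5, 6, 7, 9, 10.
Reverse-coded (reverse-coded value = 6 − response):
  item 2: 4
  item 3: 1
  item 5: 5
  item 6: 0
  item 7: 0
  item 9: 0
  item 10: 0
Sum = 4 + 1 + 5 + 0 + 0 + 0 + 0 = 10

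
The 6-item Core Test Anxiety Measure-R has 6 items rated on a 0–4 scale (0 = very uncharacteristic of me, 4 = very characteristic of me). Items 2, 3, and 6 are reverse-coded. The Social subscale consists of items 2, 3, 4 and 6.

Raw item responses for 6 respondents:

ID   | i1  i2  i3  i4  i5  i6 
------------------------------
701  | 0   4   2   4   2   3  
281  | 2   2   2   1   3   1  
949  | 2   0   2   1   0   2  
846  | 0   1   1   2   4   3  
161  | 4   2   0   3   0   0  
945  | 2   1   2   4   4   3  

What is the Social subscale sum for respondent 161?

13

Respondent 161 raw: 4, 2, 0, 3, 0, 0.
Social items: 2, 3, 4, 6.
Reverse-coded (on a 0–4 scale, reversed = 4 − raw):
  item 2: 4 − 2 = 2
  item 3: 4 − 0 = 4
  item 4: 3
  item 6: 4 − 0 = 4
Sum = 2 + 4 + 3 + 4 = 13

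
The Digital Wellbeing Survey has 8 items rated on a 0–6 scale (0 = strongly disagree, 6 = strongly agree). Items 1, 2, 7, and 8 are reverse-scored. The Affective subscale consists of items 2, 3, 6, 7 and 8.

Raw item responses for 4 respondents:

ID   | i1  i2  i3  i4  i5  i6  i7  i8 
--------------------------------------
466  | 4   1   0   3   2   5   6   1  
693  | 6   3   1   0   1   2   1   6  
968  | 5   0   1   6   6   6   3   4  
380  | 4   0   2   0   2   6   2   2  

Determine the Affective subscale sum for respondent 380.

22

Respondent 380 raw: 4, 0, 2, 0, 2, 6, 2, 2.
Affective items: 2, 3, 6, 7, 8.
Reverse-coded (reverse-coded value = 6 − response):
  item 2: 6 − 0 = 6
  item 3: 2
  item 6: 6
  item 7: 6 − 2 = 4
  item 8: 6 − 2 = 4
Sum = 6 + 2 + 6 + 4 + 4 = 22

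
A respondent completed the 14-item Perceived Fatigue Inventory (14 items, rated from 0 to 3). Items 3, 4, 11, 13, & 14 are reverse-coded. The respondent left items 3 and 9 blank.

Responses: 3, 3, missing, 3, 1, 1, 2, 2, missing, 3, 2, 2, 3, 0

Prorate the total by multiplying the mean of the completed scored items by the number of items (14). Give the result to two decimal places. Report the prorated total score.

Reverse-coded (reversed = (0+3) − raw = 3 − raw):
  item 4: 3 − 3 = 0
  item 11: 3 − 2 = 1
  item 13: 3 − 3 = 0
  item 14: 3 − 0 = 3
Completed scored items (12 of 14): 3, 3, 0, 1, 1, 2, 2, 3, 1, 2, 0, 3; sum = 21.
Person mean = 21 / 12 ≈ 1.7500
Prorated total = (21 / 12) × 14 = 24.50 (to 2 dp)

24.50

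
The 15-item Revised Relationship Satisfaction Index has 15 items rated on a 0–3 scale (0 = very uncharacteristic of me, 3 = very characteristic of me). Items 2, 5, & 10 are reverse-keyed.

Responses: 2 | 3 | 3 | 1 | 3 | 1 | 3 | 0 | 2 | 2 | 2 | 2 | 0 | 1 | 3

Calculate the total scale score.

Reverse-coded items (reverse-coded value = 3 − response):
  item 2: 3 − 3 = 0
  item 5: 3 − 3 = 0
  item 10: 3 − 2 = 1
Scored responses: 2, 0, 3, 1, 0, 1, 3, 0, 2, 1, 2, 2, 0, 1, 3
Total = 2 + 0 + 3 + 1 + 0 + 1 + 3 + 0 + 2 + 1 + 2 + 2 + 0 + 1 + 3 = 21

21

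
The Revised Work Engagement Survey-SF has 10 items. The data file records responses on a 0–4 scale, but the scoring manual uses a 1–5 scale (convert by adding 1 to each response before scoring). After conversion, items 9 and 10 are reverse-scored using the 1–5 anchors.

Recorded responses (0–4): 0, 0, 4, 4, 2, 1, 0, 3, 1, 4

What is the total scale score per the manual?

27

Convert to 1–5: 1, 1, 5, 5, 3, 2, 1, 4, 2, 5
Reverse-coded (on a 1–5 scale, reversed = 6 − raw):
  item 9: 6 − 2 = 4
  item 10: 6 − 5 = 1
Scored: 1, 1, 5, 5, 3, 2, 1, 4, 4, 1
Total = 27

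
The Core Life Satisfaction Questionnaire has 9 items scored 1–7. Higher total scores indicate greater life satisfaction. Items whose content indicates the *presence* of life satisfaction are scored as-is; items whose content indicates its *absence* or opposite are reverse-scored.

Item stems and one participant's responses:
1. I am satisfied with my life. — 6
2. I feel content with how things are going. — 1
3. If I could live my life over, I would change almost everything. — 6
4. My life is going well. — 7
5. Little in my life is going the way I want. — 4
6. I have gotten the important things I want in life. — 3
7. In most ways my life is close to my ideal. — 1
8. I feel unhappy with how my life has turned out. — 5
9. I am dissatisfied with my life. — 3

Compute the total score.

32

Items 3, 5, 8, 9 describe the absence/opposite of life satisfaction → reverse-score.
reverse-coded value = 8 − response.
  item 1: 6
  item 2: 1
  item 3: 8 − 6 = 2
  item 4: 7
  item 5: 8 − 4 = 4
  item 6: 3
  item 7: 1
  item 8: 8 − 5 = 3
  item 9: 8 − 3 = 5
Total = 6 + 1 + 2 + 7 + 4 + 3 + 1 + 3 + 5 = 32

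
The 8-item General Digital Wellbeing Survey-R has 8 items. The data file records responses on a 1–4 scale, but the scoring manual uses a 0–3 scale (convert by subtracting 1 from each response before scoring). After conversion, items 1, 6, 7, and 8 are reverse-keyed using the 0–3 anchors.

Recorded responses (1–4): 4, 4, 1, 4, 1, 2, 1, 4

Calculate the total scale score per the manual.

11

Convert to 0–3: 3, 3, 0, 3, 0, 1, 0, 3
Reverse-coded (reverse-coded value = 3 − response):
  item 1: 3 − 3 = 0
  item 6: 3 − 1 = 2
  item 7: 3 − 0 = 3
  item 8: 3 − 3 = 0
Scored: 0, 3, 0, 3, 0, 2, 3, 0
Total = 11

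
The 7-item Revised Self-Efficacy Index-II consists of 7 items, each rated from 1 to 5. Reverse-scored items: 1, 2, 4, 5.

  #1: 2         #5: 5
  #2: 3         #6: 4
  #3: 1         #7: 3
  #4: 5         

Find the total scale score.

Raw sum = 23. Reverse-scored items: 1, 2, 4, 5; their raw sum = 15.
Each reversal replaces raw with 6 − raw, changing the total by 6 − 2·raw per item.
Total = 23 + 4·6 − 2·15 = 23 + 24 − 30 = 17

17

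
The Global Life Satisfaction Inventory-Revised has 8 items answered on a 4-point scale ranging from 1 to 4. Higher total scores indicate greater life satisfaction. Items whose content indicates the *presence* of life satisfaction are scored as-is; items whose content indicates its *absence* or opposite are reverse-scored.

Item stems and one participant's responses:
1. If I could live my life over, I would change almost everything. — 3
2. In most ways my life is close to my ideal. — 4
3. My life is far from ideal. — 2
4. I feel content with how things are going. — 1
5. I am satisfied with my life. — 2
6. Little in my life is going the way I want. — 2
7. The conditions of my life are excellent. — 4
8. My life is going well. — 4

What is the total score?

23

Items 1, 3, 6 describe the absence/opposite of life satisfaction → reverse-score.
reversed = (1+4) − raw = 5 − raw.
  item 1: 5 − 3 = 2
  item 2: 4
  item 3: 5 − 2 = 3
  item 4: 1
  item 5: 2
  item 6: 5 − 2 = 3
  item 7: 4
  item 8: 4
Total = 2 + 4 + 3 + 1 + 2 + 3 + 4 + 4 = 23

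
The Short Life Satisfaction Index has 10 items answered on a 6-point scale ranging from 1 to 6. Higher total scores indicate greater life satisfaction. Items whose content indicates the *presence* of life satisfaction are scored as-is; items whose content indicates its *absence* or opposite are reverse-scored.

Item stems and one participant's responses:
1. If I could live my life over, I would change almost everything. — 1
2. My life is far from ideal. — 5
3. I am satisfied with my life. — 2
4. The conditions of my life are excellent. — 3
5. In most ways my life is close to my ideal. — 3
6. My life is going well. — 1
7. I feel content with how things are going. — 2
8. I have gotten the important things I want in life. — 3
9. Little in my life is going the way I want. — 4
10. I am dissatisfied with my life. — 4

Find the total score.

28

Items 1, 2, 9, 10 describe the absence/opposite of life satisfaction → reverse-score.
reverse-coded value = 7 − response.
  item 1: 7 − 1 = 6
  item 2: 7 − 5 = 2
  item 3: 2
  item 4: 3
  item 5: 3
  item 6: 1
  item 7: 2
  item 8: 3
  item 9: 7 − 4 = 3
  item 10: 7 − 4 = 3
Total = 6 + 2 + 2 + 3 + 3 + 1 + 2 + 3 + 3 + 3 = 28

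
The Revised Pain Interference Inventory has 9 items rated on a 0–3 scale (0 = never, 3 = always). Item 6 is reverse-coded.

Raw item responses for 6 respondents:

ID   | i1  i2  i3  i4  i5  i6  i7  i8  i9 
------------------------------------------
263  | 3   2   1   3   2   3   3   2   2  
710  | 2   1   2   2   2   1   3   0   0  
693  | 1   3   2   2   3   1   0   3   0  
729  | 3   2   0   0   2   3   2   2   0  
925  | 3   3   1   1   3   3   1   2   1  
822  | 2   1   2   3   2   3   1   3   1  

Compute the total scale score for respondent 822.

15

Respondent 822 raw: 2, 1, 2, 3, 2, 3, 1, 3, 1.
Reverse-coded (reversed = (0+3) − raw = 3 − raw):
  item 1: 2
  item 2: 1
  item 3: 2
  item 4: 3
  item 5: 2
  item 6: 3 − 3 = 0
  item 7: 1
  item 8: 3
  item 9: 1
Sum = 2 + 1 + 2 + 3 + 2 + 0 + 1 + 3 + 1 = 15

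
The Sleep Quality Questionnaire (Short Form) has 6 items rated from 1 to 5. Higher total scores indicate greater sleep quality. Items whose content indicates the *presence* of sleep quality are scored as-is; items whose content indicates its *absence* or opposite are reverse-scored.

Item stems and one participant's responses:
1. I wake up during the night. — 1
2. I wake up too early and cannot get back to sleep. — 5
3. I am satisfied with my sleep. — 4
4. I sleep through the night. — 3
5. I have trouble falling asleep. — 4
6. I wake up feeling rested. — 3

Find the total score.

18

Items 1, 2, 5 describe the absence/opposite of sleep quality → reverse-score.
on a 1–5 scale, reversed = 6 − raw.
  item 1: 6 − 1 = 5
  item 2: 6 − 5 = 1
  item 3: 4
  item 4: 3
  item 5: 6 − 4 = 2
  item 6: 3
Total = 5 + 1 + 4 + 3 + 2 + 3 = 18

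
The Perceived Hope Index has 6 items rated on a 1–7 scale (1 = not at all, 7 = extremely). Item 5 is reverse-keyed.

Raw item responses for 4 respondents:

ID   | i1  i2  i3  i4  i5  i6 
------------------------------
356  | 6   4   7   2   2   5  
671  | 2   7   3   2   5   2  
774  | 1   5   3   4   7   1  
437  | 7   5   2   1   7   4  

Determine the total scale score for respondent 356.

Respondent 356 raw: 6, 4, 7, 2, 2, 5.
Reverse-coded (on a 1–7 scale, reversed = 8 − raw):
  item 1: 6
  item 2: 4
  item 3: 7
  item 4: 2
  item 5: 8 − 2 = 6
  item 6: 5
Sum = 6 + 4 + 7 + 2 + 6 + 5 = 30

30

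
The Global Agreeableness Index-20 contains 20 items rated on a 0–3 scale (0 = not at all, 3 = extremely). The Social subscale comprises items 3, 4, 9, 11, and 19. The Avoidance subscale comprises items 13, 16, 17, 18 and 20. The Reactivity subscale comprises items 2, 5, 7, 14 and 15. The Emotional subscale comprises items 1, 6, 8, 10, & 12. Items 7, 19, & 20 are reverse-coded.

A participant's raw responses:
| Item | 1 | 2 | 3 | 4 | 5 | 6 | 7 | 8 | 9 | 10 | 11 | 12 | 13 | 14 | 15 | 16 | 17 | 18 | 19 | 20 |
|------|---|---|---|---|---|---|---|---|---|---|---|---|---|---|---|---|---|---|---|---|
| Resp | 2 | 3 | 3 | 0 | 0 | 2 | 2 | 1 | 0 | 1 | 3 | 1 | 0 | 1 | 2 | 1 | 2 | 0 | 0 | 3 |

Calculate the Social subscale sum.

9

Social items: 3, 4, 9, 11, 19.
Of these, item 19 is reverse-coded; reversed = (0+3) − raw = 3 − raw.
  item 3: 3
  item 4: 0
  item 9: 0
  item 11: 3
  item 19: 3 − 0 = 3
Sum = 3 + 0 + 0 + 3 + 3 = 9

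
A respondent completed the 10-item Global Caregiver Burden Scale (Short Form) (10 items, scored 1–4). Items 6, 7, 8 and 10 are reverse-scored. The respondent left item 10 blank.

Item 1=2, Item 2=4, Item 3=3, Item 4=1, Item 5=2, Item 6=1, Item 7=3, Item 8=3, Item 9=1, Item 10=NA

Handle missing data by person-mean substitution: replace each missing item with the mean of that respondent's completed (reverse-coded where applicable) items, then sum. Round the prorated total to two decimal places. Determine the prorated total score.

23.33

Reverse-coded (on a 1–4 scale, reversed = 5 − raw):
  item 6: 5 − 1 = 4
  item 7: 5 − 3 = 2
  item 8: 5 − 3 = 2
Completed scored items (9 of 10): 2, 4, 3, 1, 2, 4, 2, 2, 1; sum = 21.
Person mean = 21 / 9 ≈ 2.3333
Prorated total = (21 / 9) × 10 = 23.33 (to 2 dp)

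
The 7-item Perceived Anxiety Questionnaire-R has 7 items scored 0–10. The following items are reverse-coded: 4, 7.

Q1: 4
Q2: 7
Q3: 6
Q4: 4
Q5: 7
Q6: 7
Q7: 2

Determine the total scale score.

45

Raw sum = 37. Reverse-coded items: 4, 7; their raw sum = 6.
Each reversal replaces raw with 10 − raw, changing the total by 10 − 2·raw per item.
Total = 37 + 2·10 − 2·6 = 37 + 20 − 12 = 45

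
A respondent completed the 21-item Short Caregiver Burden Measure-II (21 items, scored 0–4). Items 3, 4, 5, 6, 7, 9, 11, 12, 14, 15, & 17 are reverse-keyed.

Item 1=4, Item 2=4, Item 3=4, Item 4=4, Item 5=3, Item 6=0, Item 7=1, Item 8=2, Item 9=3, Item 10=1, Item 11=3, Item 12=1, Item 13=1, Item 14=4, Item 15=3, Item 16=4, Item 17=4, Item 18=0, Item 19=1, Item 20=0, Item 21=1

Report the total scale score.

Reverse-keyed items use 4 − raw:
  item 3: 4 − 4 = 0
  item 4: 4 − 4 = 0
  item 5: 4 − 3 = 1
  item 6: 4 − 0 = 4
  item 7: 4 − 1 = 3
  item 9: 4 − 3 = 1
  item 11: 4 − 3 = 1
  item 12: 4 − 1 = 3
  item 14: 4 − 4 = 0
  item 15: 4 − 3 = 1
  item 17: 4 − 4 = 0
Scored items: 4, 4, 0, 0, 1, 4, 3, 2, 1, 1, 1, 3, 1, 0, 1, 4, 0, 0, 1, 0, 1
Total = 4 + 4 + 0 + 0 + 1 + 4 + 3 + 2 + 1 + 1 + 1 + 3 + 1 + 0 + 1 + 4 + 0 + 0 + 1 + 0 + 1 = 32

32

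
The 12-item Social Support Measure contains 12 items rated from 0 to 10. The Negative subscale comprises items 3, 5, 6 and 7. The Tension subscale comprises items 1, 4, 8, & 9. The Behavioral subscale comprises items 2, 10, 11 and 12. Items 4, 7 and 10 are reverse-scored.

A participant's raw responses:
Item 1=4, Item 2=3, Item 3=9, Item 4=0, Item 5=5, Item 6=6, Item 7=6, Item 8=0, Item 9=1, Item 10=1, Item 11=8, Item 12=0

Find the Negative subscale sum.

24

Negative items: 3, 5, 6, 7.
Of these, item 7 is reverse-scored; reverse-coded value = 10 − response.
  item 3: 9
  item 5: 5
  item 6: 6
  item 7: 10 − 6 = 4
Sum = 9 + 5 + 6 + 4 = 24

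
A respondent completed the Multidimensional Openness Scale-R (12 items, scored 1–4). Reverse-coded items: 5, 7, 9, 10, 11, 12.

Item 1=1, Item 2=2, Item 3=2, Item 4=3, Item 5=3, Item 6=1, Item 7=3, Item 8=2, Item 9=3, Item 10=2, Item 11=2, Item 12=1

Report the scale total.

Reverse-coded items use 5 − raw:
  item 5: 5 − 3 = 2
  item 7: 5 − 3 = 2
  item 9: 5 − 3 = 2
  item 10: 5 − 2 = 3
  item 11: 5 − 2 = 3
  item 12: 5 − 1 = 4
After reverse-coding: 1, 2, 2, 3, 2, 1, 2, 2, 2, 3, 3, 4
Total = 1 + 2 + 2 + 3 + 2 + 1 + 2 + 2 + 2 + 3 + 3 + 4 = 27

27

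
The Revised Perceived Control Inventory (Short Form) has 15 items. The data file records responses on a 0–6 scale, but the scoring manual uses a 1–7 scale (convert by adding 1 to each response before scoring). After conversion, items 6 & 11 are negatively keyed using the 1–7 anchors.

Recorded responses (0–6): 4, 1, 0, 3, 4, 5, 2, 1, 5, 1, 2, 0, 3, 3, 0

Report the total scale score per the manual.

Convert to 1–7: 5, 2, 1, 4, 5, 6, 3, 2, 6, 2, 3, 1, 4, 4, 1
Reverse-coded (reversed = (1+7) − raw = 8 − raw):
  item 6: 8 − 6 = 2
  item 11: 8 − 3 = 5
Scored: 5, 2, 1, 4, 5, 2, 3, 2, 6, 2, 5, 1, 4, 4, 1
Total = 47

47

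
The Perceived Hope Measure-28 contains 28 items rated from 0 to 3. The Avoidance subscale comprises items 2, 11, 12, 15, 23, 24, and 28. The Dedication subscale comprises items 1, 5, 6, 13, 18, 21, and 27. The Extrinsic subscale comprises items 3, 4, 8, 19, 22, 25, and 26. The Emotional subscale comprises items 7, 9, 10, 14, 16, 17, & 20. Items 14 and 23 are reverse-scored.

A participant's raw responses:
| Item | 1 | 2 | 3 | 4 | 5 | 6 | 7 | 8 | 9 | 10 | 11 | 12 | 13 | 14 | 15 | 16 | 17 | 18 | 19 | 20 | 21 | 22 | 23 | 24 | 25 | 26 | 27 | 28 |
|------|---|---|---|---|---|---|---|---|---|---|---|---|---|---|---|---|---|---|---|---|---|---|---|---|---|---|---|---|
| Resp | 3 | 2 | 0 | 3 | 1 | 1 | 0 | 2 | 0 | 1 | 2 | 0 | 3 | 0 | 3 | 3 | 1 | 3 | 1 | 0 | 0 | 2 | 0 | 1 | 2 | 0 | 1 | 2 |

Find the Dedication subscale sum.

Dedication items: 1, 5, 6, 13, 18, 21, 27.
  item 1: 3
  item 5: 1
  item 6: 1
  item 13: 3
  item 18: 3
  item 21: 0
  item 27: 1
Sum = 3 + 1 + 1 + 3 + 3 + 0 + 1 = 12

12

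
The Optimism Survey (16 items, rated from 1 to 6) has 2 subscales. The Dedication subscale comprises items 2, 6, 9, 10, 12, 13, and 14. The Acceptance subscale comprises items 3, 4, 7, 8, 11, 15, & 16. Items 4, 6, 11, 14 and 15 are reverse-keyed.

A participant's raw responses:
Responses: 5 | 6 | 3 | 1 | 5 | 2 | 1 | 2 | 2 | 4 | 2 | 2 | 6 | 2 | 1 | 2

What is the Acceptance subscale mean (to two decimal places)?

Acceptance items: 3, 4, 7, 8, 11, 15, 16.
Of these, items 4, 11 and 15 are reverse-keyed; reversed = (1+6) − raw = 7 − raw.
  item 3: 3
  item 4: 7 − 1 = 6
  item 7: 1
  item 8: 2
  item 11: 7 − 2 = 5
  item 15: 7 − 1 = 6
  item 16: 2
Sum = 3 + 6 + 1 + 2 + 5 + 6 + 2 = 25
Mean = 25 / 7 = 3.57

3.57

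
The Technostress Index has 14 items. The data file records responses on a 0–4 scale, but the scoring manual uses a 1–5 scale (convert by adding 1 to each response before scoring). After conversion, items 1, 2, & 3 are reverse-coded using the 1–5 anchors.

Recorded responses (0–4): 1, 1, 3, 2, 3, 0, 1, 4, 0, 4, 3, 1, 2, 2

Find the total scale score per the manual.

Convert to 1–5: 2, 2, 4, 3, 4, 1, 2, 5, 1, 5, 4, 2, 3, 3
Reverse-coded (on a 1–5 scale, reversed = 6 − raw):
  item 1: 6 − 2 = 4
  item 2: 6 − 2 = 4
  item 3: 6 − 4 = 2
Scored: 4, 4, 2, 3, 4, 1, 2, 5, 1, 5, 4, 2, 3, 3
Total = 43

43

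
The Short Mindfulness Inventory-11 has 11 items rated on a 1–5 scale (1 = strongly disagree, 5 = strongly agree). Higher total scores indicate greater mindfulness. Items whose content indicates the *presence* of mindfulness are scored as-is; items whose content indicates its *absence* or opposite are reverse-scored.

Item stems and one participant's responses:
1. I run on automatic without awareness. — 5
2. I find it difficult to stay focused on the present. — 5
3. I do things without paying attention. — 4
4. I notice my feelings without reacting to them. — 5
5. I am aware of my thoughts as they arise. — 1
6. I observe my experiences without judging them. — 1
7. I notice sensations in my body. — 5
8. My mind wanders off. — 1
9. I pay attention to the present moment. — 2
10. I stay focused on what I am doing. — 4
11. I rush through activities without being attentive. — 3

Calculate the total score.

Items 1, 2, 3, 8, 11 describe the absence/opposite of mindfulness → reverse-score.
reversed = (1+5) − raw = 6 − raw.
  item 1: 6 − 5 = 1
  item 2: 6 − 5 = 1
  item 3: 6 − 4 = 2
  item 4: 5
  item 5: 1
  item 6: 1
  item 7: 5
  item 8: 6 − 1 = 5
  item 9: 2
  item 10: 4
  item 11: 6 − 3 = 3
Total = 1 + 1 + 2 + 5 + 1 + 1 + 5 + 5 + 2 + 4 + 3 = 30

30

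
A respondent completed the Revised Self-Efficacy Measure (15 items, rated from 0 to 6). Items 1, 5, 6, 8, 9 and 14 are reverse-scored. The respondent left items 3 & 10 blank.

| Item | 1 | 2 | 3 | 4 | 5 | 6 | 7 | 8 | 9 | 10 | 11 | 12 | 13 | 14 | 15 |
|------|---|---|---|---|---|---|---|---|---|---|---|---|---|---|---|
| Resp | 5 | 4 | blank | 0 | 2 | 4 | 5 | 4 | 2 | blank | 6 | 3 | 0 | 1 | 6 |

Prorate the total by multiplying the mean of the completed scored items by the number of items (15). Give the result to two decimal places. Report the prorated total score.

48.46

Reverse-coded (reverse-coded value = 6 − response):
  item 1: 6 − 5 = 1
  item 5: 6 − 2 = 4
  item 6: 6 − 4 = 2
  item 8: 6 − 4 = 2
  item 9: 6 − 2 = 4
  item 14: 6 − 1 = 5
Completed scored items (13 of 15): 1, 4, 0, 4, 2, 5, 2, 4, 6, 3, 0, 5, 6; sum = 42.
Person mean = 42 / 13 ≈ 3.2308
Prorated total = (42 / 13) × 15 = 48.46 (to 2 dp)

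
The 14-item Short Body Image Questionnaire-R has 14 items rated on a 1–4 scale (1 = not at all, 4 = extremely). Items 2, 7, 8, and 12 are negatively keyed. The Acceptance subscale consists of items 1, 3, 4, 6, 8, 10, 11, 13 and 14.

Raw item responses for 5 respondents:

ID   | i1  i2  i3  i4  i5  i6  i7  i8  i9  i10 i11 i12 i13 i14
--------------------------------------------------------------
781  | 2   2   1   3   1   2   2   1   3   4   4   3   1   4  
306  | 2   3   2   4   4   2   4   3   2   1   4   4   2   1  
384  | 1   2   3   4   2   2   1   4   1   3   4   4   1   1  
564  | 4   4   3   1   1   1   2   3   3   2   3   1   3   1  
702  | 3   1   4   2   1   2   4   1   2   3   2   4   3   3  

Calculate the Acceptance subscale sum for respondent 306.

Respondent 306 raw: 2, 3, 2, 4, 4, 2, 4, 3, 2, 1, 4, 4, 2, 1.
Acceptance items: 1, 3, 4, 6, 8, 10, 11, 13, 14.
Reverse-coded (reversed = (1+4) − raw = 5 − raw):
  item 1: 2
  item 3: 2
  item 4: 4
  item 6: 2
  item 8: 5 − 3 = 2
  item 10: 1
  item 11: 4
  item 13: 2
  item 14: 1
Sum = 2 + 2 + 4 + 2 + 2 + 1 + 4 + 2 + 1 = 20

20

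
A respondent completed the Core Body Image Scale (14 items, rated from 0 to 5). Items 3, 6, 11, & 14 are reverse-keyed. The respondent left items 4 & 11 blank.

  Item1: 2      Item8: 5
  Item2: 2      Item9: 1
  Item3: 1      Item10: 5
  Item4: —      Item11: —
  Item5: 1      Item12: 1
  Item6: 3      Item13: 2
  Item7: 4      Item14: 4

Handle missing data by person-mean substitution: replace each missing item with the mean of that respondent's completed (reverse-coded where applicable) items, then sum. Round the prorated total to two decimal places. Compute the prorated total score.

35.00

Reverse-coded (on a 0–5 scale, reversed = 5 − raw):
  item 3: 5 − 1 = 4
  item 6: 5 − 3 = 2
  item 14: 5 − 4 = 1
Completed scored items (12 of 14): 2, 2, 4, 1, 2, 4, 5, 1, 5, 1, 2, 1; sum = 30.
Person mean = 30 / 12 ≈ 2.5000
Prorated total = (30 / 12) × 14 = 35.00 (to 2 dp)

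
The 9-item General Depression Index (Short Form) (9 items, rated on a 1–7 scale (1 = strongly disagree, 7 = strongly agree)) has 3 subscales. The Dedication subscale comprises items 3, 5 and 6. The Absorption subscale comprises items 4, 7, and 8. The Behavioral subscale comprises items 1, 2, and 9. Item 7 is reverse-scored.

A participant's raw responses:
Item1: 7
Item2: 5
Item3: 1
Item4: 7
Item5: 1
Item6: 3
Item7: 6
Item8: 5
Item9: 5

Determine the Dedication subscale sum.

Dedication items: 3, 5, 6.
  item 3: 1
  item 5: 1
  item 6: 3
Sum = 1 + 1 + 3 = 5

5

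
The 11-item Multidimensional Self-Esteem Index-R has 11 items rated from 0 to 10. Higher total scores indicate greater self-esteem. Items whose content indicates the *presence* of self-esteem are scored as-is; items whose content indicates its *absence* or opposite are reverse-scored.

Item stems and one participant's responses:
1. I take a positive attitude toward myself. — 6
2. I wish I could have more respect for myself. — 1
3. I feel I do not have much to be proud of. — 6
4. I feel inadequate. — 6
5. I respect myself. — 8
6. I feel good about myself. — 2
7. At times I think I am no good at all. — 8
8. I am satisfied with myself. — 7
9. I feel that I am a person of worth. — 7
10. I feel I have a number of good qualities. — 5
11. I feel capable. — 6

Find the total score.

60

Items 2, 3, 4, 7 describe the absence/opposite of self-esteem → reverse-score.
on a 0–10 scale, reversed = 10 − raw.
  item 1: 6
  item 2: 10 − 1 = 9
  item 3: 10 − 6 = 4
  item 4: 10 − 6 = 4
  item 5: 8
  item 6: 2
  item 7: 10 − 8 = 2
  item 8: 7
  item 9: 7
  item 10: 5
  item 11: 6
Total = 6 + 9 + 4 + 4 + 8 + 2 + 2 + 7 + 7 + 5 + 6 = 60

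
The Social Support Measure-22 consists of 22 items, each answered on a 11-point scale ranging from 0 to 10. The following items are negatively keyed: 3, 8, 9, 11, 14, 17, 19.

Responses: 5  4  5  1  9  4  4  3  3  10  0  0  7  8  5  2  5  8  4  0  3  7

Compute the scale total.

Raw sum = 97. Negatively keyed items: 3, 8, 9, 11, 14, 17, 19; their raw sum = 28.
Each reversal replaces raw with 10 − raw, changing the total by 10 − 2·raw per item.
Total = 97 + 7·10 − 2·28 = 97 + 70 − 56 = 111

111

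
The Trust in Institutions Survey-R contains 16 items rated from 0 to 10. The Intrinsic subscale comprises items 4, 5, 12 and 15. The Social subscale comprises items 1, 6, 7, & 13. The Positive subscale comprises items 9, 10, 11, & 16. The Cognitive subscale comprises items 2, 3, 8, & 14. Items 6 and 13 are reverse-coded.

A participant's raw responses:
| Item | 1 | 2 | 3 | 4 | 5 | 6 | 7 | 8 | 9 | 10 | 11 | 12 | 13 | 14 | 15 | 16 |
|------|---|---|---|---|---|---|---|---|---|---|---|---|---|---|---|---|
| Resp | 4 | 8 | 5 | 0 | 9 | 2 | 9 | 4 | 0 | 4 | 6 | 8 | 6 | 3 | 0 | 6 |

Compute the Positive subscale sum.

16

Positive items: 9, 10, 11, 16.
  item 9: 0
  item 10: 4
  item 11: 6
  item 16: 6
Sum = 0 + 4 + 6 + 6 = 16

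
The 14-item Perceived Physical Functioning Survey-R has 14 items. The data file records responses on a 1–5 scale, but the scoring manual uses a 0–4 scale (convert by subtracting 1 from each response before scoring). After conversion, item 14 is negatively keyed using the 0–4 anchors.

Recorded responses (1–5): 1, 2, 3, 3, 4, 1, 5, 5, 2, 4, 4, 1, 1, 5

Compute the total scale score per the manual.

23

Convert to 0–4: 0, 1, 2, 2, 3, 0, 4, 4, 1, 3, 3, 0, 0, 4
Reverse-coded (on a 0–4 scale, reversed = 4 − raw):
  item 14: 4 − 4 = 0
Scored: 0, 1, 2, 2, 3, 0, 4, 4, 1, 3, 3, 0, 0, 0
Total = 23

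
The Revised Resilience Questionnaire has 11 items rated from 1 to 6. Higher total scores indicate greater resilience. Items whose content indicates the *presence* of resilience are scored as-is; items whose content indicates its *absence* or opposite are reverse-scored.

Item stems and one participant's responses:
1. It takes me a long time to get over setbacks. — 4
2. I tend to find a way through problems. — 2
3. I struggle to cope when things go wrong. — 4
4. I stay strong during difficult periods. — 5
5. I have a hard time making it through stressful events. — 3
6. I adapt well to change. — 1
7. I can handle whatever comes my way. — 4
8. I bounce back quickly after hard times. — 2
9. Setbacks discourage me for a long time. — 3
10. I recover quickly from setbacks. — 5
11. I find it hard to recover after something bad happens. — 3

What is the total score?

37

Items 1, 3, 5, 9, 11 describe the absence/opposite of resilience → reverse-score.
reversed = (1+6) − raw = 7 − raw.
  item 1: 7 − 4 = 3
  item 2: 2
  item 3: 7 − 4 = 3
  item 4: 5
  item 5: 7 − 3 = 4
  item 6: 1
  item 7: 4
  item 8: 2
  item 9: 7 − 3 = 4
  item 10: 5
  item 11: 7 − 3 = 4
Total = 3 + 2 + 3 + 5 + 4 + 1 + 4 + 2 + 4 + 5 + 4 = 37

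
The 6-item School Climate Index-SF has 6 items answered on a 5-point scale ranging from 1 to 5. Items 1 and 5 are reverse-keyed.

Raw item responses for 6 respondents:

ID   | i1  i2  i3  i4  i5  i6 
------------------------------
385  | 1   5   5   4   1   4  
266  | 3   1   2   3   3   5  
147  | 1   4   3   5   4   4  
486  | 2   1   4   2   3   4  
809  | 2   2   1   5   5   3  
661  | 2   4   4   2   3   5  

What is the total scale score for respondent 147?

Respondent 147 raw: 1, 4, 3, 5, 4, 4.
Reverse-coded (on a 1–5 scale, reversed = 6 − raw):
  item 1: 6 − 1 = 5
  item 2: 4
  item 3: 3
  item 4: 5
  item 5: 6 − 4 = 2
  item 6: 4
Sum = 5 + 4 + 3 + 5 + 2 + 4 = 23

23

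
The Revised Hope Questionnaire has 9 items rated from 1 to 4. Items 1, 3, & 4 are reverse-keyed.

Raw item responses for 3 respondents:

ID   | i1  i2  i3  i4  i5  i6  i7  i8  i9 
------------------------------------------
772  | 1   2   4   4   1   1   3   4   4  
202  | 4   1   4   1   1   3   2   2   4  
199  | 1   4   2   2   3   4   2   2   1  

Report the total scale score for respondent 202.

Respondent 202 raw: 4, 1, 4, 1, 1, 3, 2, 2, 4.
Reverse-coded (reversed = (1+4) − raw = 5 − raw):
  item 1: 5 − 4 = 1
  item 2: 1
  item 3: 5 − 4 = 1
  item 4: 5 − 1 = 4
  item 5: 1
  item 6: 3
  item 7: 2
  item 8: 2
  item 9: 4
Sum = 1 + 1 + 1 + 4 + 1 + 3 + 2 + 2 + 4 = 19

19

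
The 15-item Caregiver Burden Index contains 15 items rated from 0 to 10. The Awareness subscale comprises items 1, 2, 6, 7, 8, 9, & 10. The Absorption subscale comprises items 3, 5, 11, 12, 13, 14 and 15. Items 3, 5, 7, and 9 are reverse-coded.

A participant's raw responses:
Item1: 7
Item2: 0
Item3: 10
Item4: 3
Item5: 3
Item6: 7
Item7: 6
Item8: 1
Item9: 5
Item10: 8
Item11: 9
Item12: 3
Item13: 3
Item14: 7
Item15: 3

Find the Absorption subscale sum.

32

Absorption items: 3, 5, 11, 12, 13, 14, 15.
Of these, items 3 & 5 are reverse-coded; reversed = (0+10) − raw = 10 − raw.
  item 3: 10 − 10 = 0
  item 5: 10 − 3 = 7
  item 11: 9
  item 12: 3
  item 13: 3
  item 14: 7
  item 15: 3
Sum = 0 + 7 + 9 + 3 + 3 + 7 + 3 = 32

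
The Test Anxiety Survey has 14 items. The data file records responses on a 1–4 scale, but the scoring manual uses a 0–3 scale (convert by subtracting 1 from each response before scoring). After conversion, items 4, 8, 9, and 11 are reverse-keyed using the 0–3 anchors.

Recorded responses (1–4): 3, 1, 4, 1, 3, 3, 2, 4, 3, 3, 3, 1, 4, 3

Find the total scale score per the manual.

Convert to 0–3: 2, 0, 3, 0, 2, 2, 1, 3, 2, 2, 2, 0, 3, 2
Reverse-coded (reverse-coded value = 3 − response):
  item 4: 3 − 0 = 3
  item 8: 3 − 3 = 0
  item 9: 3 − 2 = 1
  item 11: 3 − 2 = 1
Scored: 2, 0, 3, 3, 2, 2, 1, 0, 1, 2, 1, 0, 3, 2
Total = 22

22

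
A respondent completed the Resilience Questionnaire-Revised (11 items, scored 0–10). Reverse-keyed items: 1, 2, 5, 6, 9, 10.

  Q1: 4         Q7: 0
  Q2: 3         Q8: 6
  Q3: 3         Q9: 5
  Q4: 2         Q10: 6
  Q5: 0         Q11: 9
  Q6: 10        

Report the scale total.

Reverse-coded items (reverse-coded value = 10 − response):
  item 1: 10 − 4 = 6
  item 2: 10 − 3 = 7
  item 5: 10 − 0 = 10
  item 6: 10 − 10 = 0
  item 9: 10 − 5 = 5
  item 10: 10 − 6 = 4
After reverse-coding: 6, 7, 3, 2, 10, 0, 0, 6, 5, 4, 9
Total = 6 + 7 + 3 + 2 + 10 + 0 + 0 + 6 + 5 + 4 + 9 = 52

52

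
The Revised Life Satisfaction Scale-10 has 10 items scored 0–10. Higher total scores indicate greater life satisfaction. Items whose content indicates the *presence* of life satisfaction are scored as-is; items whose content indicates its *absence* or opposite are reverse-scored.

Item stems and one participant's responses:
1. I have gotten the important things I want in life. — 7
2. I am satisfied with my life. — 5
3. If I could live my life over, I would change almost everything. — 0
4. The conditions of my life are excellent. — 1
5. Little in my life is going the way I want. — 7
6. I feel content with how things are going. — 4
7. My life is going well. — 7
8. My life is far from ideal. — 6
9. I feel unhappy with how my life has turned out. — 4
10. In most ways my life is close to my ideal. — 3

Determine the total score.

Items 3, 5, 8, 9 describe the absence/opposite of life satisfaction → reverse-score.
on a 0–10 scale, reversed = 10 − raw.
  item 1: 7
  item 2: 5
  item 3: 10 − 0 = 10
  item 4: 1
  item 5: 10 − 7 = 3
  item 6: 4
  item 7: 7
  item 8: 10 − 6 = 4
  item 9: 10 − 4 = 6
  item 10: 3
Total = 7 + 5 + 10 + 1 + 3 + 4 + 7 + 4 + 6 + 3 = 50

50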